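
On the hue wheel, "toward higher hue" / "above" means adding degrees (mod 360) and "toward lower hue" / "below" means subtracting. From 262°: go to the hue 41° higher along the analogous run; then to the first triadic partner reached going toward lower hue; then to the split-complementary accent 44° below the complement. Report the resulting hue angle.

262 + 41 = 303°   (analog 41° ↑)
303 − 120 = 183°   (triadic ↓)
183 + 136 = 319°   (split-comp 44° ↓)

319°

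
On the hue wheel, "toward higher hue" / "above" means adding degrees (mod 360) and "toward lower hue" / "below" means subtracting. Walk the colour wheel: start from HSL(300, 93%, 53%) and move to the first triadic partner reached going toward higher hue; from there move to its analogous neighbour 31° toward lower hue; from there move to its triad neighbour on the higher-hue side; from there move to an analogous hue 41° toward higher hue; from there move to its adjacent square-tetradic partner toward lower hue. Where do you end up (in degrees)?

300 + 120 = 420 → 420 − 360 = 60°   (triadic ↑)
60 − 31 = 29°   (analog 31° ↓)
29 + 120 = 149°   (triadic ↑)
149 + 41 = 190°   (analog 41° ↑)
190 − 90 = 100°   (square ↓)

100°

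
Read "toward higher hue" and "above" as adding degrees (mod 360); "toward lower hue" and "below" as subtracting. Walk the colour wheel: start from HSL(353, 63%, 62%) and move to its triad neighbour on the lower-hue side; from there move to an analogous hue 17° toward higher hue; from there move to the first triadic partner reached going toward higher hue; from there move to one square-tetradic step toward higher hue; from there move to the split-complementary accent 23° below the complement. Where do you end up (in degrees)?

353 − 120 = 233°   (triadic ↓)
233 + 17 = 250°   (analog 17° ↑)
250 + 120 = 370 → 370 − 360 = 10°   (triadic ↑)
10 + 90 = 100°   (square ↑)
100 + 157 = 257°   (split-comp 23° ↓)

257°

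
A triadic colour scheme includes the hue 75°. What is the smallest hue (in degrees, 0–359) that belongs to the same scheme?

75°

A triad places three hues 120° apart.
The full set through 75° is {75°, 195°, 315°}.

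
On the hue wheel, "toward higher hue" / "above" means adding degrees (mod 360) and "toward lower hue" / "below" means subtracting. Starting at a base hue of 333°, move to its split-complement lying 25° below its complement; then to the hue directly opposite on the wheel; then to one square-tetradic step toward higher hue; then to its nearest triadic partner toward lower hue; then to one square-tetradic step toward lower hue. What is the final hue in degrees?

split-comp 25° ↓ +155°: 333 + 155 = 488 → 488 − 360 = 128°
complement +180°: 128 + 180 = 308°
square ↑ +90°: 308 + 90 = 398 → 398 − 360 = 38°
triadic ↓ −120°: 38 − 120 = -82 → -82 + 360 = 278°
square ↓ −90°: 278 − 90 = 188°

188°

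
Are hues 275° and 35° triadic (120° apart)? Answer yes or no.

Angular distance: |275 − 35| = 240; shorter arc = 360 − 240 = 120°.
Triadic (120° apart) requires 120°.

yes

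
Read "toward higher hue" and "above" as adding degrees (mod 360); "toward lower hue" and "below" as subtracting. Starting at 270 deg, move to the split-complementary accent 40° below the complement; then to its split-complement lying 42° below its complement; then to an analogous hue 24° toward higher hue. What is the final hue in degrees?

270 + 140 = 410 → 410 − 360 = 50°   (split-comp 40° ↓)
50 + 138 = 188°   (split-comp 42° ↓)
188 + 24 = 212°   (analog 24° ↑)

212°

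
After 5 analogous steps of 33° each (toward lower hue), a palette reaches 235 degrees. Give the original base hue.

40°

5 steps of 33° (toward lower hue) give a net shift of −165°.
Start = end − shift: 235 + 165 = 400 → 400 − 360 = 40°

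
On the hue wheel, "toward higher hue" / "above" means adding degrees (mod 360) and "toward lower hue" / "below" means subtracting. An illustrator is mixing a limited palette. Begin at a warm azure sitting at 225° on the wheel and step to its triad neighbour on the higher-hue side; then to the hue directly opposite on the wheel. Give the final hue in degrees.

165°

225 + 120 = 345°   (triadic ↑)
345 + 180 = 525 → 525 − 360 = 165°   (complement)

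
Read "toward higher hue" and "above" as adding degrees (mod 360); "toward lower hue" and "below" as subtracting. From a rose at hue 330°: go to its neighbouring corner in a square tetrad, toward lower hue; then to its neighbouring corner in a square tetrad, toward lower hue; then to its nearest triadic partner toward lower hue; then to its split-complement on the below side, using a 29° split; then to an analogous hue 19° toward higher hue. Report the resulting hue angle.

200°

square ↓ −90°: 330 − 90 = 240°
square ↓ −90°: 240 − 90 = 150°
triadic ↓ −120°: 150 − 120 = 30°
split-comp 29° ↓ +151°: 30 + 151 = 181°
analog 19° ↑ +19°: 181 + 19 = 200°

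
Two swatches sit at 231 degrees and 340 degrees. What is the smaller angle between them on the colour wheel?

|231 − 340| = 109.
109 ≤ 180, so the shorter arc is 109°.

109°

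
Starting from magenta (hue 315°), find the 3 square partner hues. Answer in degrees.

45°, 135° and 225°

A square tetradic scheme places four hues every 90°.
315 + 90 = 405 → 405 − 360 = 45°
315 + 180 = 495 → 495 − 360 = 135°
315 + 270 = 585 → 585 − 360 = 225°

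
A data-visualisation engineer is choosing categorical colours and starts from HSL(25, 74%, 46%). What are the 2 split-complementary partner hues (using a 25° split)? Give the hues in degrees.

Split-complementary hues sit 25° either side of the complement.
Complement of 25 degrees: 25 + 180 = 205°
205 − 25 = 180°
205 + 25 = 230°

180° and 230°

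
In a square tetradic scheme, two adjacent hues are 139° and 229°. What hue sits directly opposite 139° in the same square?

A square tetradic scheme places four hues 90° apart; opposite corners are 180° apart.
139 + 180 = 319°

319°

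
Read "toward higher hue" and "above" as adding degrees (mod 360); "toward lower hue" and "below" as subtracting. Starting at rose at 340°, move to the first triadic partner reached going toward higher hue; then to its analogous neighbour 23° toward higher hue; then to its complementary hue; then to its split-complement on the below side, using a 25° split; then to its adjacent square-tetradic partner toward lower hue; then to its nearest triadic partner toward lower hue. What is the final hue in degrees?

248°

+120° (triadic ↑): 340 + 120 = 460 → 460 − 360 = 100°
+23° (analog 23° ↑): 100 + 23 = 123°
+180° (complement): 123 + 180 = 303°
+155° (split-comp 25° ↓): 303 + 155 = 458 → 458 − 360 = 98°
−90° (square ↓): 98 − 90 = 8°
−120° (triadic ↓): 8 − 120 = -112 → -112 + 360 = 248°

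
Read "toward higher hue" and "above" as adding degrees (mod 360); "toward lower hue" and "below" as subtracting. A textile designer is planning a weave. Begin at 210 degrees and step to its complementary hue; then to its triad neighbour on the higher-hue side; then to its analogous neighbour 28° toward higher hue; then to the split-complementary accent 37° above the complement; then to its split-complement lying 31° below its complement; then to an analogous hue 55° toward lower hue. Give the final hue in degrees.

+180° (complement): 210 + 180 = 390 → 390 − 360 = 30°
+120° (triadic ↑): 30 + 120 = 150°
+28° (analog 28° ↑): 150 + 28 = 178°
+217° (split-comp 37° ↑): 178 + 217 = 395 → 395 − 360 = 35°
+149° (split-comp 31° ↓): 35 + 149 = 184°
−55° (analog 55° ↓): 184 − 55 = 129°

129°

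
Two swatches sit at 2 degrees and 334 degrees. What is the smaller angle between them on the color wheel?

28°

|2 − 334| = 332.
The shorter arc is 360 − 332 = 28°.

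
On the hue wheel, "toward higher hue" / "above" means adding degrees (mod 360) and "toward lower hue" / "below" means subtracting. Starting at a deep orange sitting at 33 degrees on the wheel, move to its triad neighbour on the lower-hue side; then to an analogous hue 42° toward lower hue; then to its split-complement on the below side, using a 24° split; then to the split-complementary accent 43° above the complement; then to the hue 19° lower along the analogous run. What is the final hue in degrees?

−120° (triadic ↓): 33 − 120 = -87 → -87 + 360 = 273°
−42° (analog 42° ↓): 273 − 42 = 231°
+156° (split-comp 24° ↓): 231 + 156 = 387 → 387 − 360 = 27°
+223° (split-comp 43° ↑): 27 + 223 = 250°
−19° (analog 19° ↓): 250 − 19 = 231°

231°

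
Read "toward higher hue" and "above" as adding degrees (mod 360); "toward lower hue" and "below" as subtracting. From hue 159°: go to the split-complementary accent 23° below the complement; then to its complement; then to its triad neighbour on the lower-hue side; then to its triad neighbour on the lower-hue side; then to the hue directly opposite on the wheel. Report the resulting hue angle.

159 + 157 = 316°   (split-comp 23° ↓)
316 + 180 = 496 → 496 − 360 = 136°   (complement)
136 − 120 = 16°   (triadic ↓)
16 − 120 = -104 → -104 + 360 = 256°   (triadic ↓)
256 + 180 = 436 → 436 − 360 = 76°   (complement)

76°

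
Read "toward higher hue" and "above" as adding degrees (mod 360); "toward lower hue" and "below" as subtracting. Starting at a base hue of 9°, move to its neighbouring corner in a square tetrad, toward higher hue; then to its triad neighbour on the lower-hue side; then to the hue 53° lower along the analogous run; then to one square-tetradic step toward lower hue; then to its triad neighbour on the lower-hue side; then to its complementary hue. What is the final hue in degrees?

9 + 90 = 99°   (square ↑)
99 − 120 = -21 → -21 + 360 = 339°   (triadic ↓)
339 − 53 = 286°   (analog 53° ↓)
286 − 90 = 196°   (square ↓)
196 − 120 = 76°   (triadic ↓)
76 + 180 = 256°   (complement)

256°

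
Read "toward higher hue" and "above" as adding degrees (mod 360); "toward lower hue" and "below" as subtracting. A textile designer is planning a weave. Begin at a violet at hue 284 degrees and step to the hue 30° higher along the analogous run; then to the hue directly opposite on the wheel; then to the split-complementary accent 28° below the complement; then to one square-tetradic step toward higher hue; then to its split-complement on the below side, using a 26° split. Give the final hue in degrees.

284 + 30 = 314°   (analog 30° ↑)
314 + 180 = 494 → 494 − 360 = 134°   (complement)
134 + 152 = 286°   (split-comp 28° ↓)
286 + 90 = 376 → 376 − 360 = 16°   (square ↑)
16 + 154 = 170°   (split-comp 26° ↓)

170°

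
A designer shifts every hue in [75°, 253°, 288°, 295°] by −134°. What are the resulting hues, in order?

301°, 119°, 154°, 161°

75 − 134 = -59 → -59 + 360 = 301°
253 − 134 = 119°
288 − 134 = 154°
295 − 134 = 161°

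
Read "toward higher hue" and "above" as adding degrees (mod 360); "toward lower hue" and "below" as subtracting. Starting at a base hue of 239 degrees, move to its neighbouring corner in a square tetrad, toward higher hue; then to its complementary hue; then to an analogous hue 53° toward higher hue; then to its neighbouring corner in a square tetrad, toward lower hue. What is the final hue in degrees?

112°

square ↑ +90°: 239 + 90 = 329°
complement +180°: 329 + 180 = 509 → 509 − 360 = 149°
analog 53° ↑ +53°: 149 + 53 = 202°
square ↓ −90°: 202 − 90 = 112°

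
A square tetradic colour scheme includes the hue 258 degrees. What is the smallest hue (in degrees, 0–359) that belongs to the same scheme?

A square tetradic scheme places four hues every 90°.
The full set through 258° is {78°, 168°, 258°, 348°}.

78°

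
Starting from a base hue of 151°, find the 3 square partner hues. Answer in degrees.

A square tetradic scheme places four hues every 90°.
151 + 90 = 241°
151 + 180 = 331°
151 + 270 = 421 → 421 − 360 = 61°

241°, 331° and 61°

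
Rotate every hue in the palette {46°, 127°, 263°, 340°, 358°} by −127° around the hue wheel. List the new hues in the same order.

279°, 0°, 136°, 213°, 231°

46 − 127 = -81 → -81 + 360 = 279°
127 − 127 = 0°
263 − 127 = 136°
340 − 127 = 213°
358 − 127 = 231°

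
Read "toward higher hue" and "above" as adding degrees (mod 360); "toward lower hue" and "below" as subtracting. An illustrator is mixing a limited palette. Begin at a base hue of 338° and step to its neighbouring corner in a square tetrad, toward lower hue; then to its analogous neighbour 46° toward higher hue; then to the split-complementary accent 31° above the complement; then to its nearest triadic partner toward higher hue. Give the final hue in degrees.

338 − 90 = 248°   (square ↓)
248 + 46 = 294°   (analog 46° ↑)
294 + 211 = 505 → 505 − 360 = 145°   (split-comp 31° ↑)
145 + 120 = 265°   (triadic ↑)

265°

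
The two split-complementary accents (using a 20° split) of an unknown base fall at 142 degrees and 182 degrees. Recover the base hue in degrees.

The accents sit 20° either side of the complement, so the complement is their short-arc midpoint on the wheel.
Short-arc midpoint of 142° and 182°: 162°.
Base is 180° from the complement: 162 − 180 = -18 → -18 + 360 = 342°

342°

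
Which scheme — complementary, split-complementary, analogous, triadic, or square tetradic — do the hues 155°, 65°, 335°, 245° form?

square tetradic

Sort the hues: 65°, 155°, 245°, 335°.
Successive gaps around the wheel: 90°, 90°, 90°, 90°.
Four hues every 90° form a square tetradic scheme.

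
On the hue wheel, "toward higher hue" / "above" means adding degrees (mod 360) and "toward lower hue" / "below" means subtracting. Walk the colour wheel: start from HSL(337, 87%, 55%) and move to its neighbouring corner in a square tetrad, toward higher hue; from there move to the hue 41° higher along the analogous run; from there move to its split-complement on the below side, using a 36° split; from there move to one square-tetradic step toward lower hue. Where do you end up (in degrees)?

+90° (square ↑): 337 + 90 = 427 → 427 − 360 = 67°
+41° (analog 41° ↑): 67 + 41 = 108°
+144° (split-comp 36° ↓): 108 + 144 = 252°
−90° (square ↓): 252 − 90 = 162°

162°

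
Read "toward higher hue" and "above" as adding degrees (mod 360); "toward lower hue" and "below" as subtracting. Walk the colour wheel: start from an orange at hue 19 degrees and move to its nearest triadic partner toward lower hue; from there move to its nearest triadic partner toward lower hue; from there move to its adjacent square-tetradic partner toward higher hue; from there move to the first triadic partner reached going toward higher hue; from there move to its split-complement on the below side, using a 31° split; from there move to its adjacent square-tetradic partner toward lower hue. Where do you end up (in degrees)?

−120° (triadic ↓): 19 − 120 = -101 → -101 + 360 = 259°
−120° (triadic ↓): 259 − 120 = 139°
+90° (square ↑): 139 + 90 = 229°
+120° (triadic ↑): 229 + 120 = 349°
+149° (split-comp 31° ↓): 349 + 149 = 498 → 498 − 360 = 138°
−90° (square ↓): 138 − 90 = 48°

48°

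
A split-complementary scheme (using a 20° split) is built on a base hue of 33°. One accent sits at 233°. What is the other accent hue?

193°

Split-complementary hues sit 20° either side of the complement.
Complement of the base 33°: 33 + 180 = 213°
The given accent 233° is 20° one side of 213°; the other accent sits 20° the other side: 213 − 20 = 193°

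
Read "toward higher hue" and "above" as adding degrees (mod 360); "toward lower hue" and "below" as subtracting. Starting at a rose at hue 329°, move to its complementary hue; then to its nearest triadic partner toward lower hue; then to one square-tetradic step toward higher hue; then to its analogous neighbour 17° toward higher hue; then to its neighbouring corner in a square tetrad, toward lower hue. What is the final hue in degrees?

46°

329 + 180 = 509 → 509 − 360 = 149°   (complement)
149 − 120 = 29°   (triadic ↓)
29 + 90 = 119°   (square ↑)
119 + 17 = 136°   (analog 17° ↑)
136 − 90 = 46°   (square ↓)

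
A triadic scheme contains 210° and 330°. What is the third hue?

A triad spaces three hues 120° apart.
The full set is {90°, 210°, 330°}.

90°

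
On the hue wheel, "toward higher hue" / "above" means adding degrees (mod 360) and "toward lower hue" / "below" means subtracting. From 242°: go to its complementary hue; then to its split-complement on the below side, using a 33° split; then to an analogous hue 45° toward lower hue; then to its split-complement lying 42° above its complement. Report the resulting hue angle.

complement +180°: 242 + 180 = 422 → 422 − 360 = 62°
split-comp 33° ↓ +147°: 62 + 147 = 209°
analog 45° ↓ −45°: 209 − 45 = 164°
split-comp 42° ↑ +222°: 164 + 222 = 386 → 386 − 360 = 26°

26°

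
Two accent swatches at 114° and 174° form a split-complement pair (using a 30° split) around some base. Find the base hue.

The accents sit 30° either side of the complement, so the complement is their short-arc midpoint on the wheel.
Short-arc midpoint of 114° and 174°: 144°.
Base is 180° from the complement: 144 − 180 = -36 → -36 + 360 = 324°

324°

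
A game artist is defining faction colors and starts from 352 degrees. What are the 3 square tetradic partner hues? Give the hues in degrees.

82°, 172°, 262°

A square tetradic scheme places four hues every 90°.
352 + 90 = 442 → 442 − 360 = 82°
352 + 180 = 532 → 532 − 360 = 172°
352 + 270 = 622 → 622 − 360 = 262°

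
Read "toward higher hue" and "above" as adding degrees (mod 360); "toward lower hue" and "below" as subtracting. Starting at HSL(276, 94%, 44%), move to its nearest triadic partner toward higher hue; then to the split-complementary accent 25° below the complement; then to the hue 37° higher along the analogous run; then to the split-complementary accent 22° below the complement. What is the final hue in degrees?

26°

+120° (triadic ↑): 276 + 120 = 396 → 396 − 360 = 36°
+155° (split-comp 25° ↓): 36 + 155 = 191°
+37° (analog 37° ↑): 191 + 37 = 228°
+158° (split-comp 22° ↓): 228 + 158 = 386 → 386 − 360 = 26°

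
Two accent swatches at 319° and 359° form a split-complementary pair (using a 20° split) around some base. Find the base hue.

The accents sit 20° either side of the complement, so the complement is their short-arc midpoint on the wheel.
Short-arc midpoint of 319° and 359°: 339°.
Base is 180° from the complement: 339 − 180 = 159°

159°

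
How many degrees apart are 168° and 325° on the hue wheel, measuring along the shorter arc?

|168 − 325| = 157.
157 ≤ 180, so the shorter arc is 157°.

157°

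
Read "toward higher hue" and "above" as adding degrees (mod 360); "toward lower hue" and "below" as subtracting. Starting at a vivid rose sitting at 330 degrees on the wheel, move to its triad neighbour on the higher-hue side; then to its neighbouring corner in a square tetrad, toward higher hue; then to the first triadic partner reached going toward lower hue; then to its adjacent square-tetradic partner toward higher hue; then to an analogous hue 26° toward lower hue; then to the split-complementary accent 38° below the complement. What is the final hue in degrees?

330 + 120 = 450 → 450 − 360 = 90°   (triadic ↑)
90 + 90 = 180°   (square ↑)
180 − 120 = 60°   (triadic ↓)
60 + 90 = 150°   (square ↑)
150 − 26 = 124°   (analog 26° ↓)
124 + 142 = 266°   (split-comp 38° ↓)

266°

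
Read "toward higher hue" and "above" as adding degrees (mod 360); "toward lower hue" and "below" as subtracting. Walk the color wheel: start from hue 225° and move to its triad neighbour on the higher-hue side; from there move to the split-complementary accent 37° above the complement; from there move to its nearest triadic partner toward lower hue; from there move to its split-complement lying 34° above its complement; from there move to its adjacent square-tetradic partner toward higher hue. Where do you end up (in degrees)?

26°

+120° (triadic ↑): 225 + 120 = 345°
+217° (split-comp 37° ↑): 345 + 217 = 562 → 562 − 360 = 202°
−120° (triadic ↓): 202 − 120 = 82°
+214° (split-comp 34° ↑): 82 + 214 = 296°
+90° (square ↑): 296 + 90 = 386 → 386 − 360 = 26°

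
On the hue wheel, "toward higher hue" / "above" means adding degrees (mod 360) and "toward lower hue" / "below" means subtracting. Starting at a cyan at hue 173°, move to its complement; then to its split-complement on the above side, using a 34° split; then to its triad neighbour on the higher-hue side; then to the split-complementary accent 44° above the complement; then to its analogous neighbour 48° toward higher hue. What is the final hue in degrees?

173 + 180 = 353°   (complement)
353 + 214 = 567 → 567 − 360 = 207°   (split-comp 34° ↑)
207 + 120 = 327°   (triadic ↑)
327 + 224 = 551 → 551 − 360 = 191°   (split-comp 44° ↑)
191 + 48 = 239°   (analog 48° ↑)

239°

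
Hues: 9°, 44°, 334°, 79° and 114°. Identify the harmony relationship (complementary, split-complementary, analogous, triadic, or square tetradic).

analogous

Sort the hues: 9°, 44°, 79°, 114°, 334°.
Successive gaps around the wheel: 35°, 35°, 35°, 220°, 35°.
A run of hues at equal small steps (35°) with one large closing gap is an analogous group.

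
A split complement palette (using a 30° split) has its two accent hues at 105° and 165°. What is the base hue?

315°

The accents sit 30° either side of the complement, so the complement is their short-arc midpoint on the wheel.
Short-arc midpoint of 105° and 165°: 135°.
Base is 180° from the complement: 135 − 180 = -45 → -45 + 360 = 315°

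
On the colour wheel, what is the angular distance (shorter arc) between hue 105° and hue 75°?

30°

|105 − 75| = 30.
30 ≤ 180, so the shorter arc is 30°.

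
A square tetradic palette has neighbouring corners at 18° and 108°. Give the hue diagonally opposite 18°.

A square tetradic scheme places four hues 90° apart; opposite corners are 180° apart.
18 + 180 = 198°

198°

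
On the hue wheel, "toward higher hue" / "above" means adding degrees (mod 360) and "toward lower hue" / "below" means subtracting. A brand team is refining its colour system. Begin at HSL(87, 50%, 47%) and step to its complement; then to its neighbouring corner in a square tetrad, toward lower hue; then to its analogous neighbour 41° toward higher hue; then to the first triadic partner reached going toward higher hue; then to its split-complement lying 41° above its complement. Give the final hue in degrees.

199°

+180° (complement): 87 + 180 = 267°
−90° (square ↓): 267 − 90 = 177°
+41° (analog 41° ↑): 177 + 41 = 218°
+120° (triadic ↑): 218 + 120 = 338°
+221° (split-comp 41° ↑): 338 + 221 = 559 → 559 − 360 = 199°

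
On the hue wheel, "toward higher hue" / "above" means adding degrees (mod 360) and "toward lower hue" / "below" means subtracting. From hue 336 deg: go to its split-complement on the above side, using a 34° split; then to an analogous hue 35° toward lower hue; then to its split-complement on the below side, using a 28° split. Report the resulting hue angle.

+214° (split-comp 34° ↑): 336 + 214 = 550 → 550 − 360 = 190°
−35° (analog 35° ↓): 190 − 35 = 155°
+152° (split-comp 28° ↓): 155 + 152 = 307°

307°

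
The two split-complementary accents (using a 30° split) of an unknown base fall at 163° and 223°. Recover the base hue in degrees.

The accents sit 30° either side of the complement, so the complement is their short-arc midpoint on the wheel.
Short-arc midpoint of 163° and 223°: 193°.
Base is 180° from the complement: 193 − 180 = 13°

13°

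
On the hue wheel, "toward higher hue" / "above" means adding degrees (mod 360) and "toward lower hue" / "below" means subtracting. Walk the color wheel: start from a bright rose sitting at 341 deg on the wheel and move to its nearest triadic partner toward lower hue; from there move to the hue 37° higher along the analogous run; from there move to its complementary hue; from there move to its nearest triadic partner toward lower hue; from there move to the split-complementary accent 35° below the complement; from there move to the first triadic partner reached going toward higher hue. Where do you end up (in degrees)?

223°

triadic ↓ −120°: 341 − 120 = 221°
analog 37° ↑ +37°: 221 + 37 = 258°
complement +180°: 258 + 180 = 438 → 438 − 360 = 78°
triadic ↓ −120°: 78 − 120 = -42 → -42 + 360 = 318°
split-comp 35° ↓ +145°: 318 + 145 = 463 → 463 − 360 = 103°
triadic ↑ +120°: 103 + 120 = 223°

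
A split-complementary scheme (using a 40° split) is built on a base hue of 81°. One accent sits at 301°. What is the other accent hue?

221°

Split-complementary hues sit 40° either side of the complement.
Complement of the base 81°: 81 + 180 = 261°
The given accent 301° is 40° one side of 261°; the other accent sits 40° the other side: 261 − 40 = 221°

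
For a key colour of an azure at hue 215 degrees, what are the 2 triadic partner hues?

335° and 95°

A triad places three hues 120° apart.
215 + 120 = 335°
215 + 240 = 455 → 455 − 360 = 95°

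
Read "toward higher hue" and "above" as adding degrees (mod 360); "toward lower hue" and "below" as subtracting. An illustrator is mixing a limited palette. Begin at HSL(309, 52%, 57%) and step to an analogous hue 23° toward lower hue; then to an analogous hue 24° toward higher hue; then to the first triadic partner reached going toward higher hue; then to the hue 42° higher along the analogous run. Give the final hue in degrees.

analog 23° ↓ −23°: 309 − 23 = 286°
analog 24° ↑ +24°: 286 + 24 = 310°
triadic ↑ +120°: 310 + 120 = 430 → 430 − 360 = 70°
analog 42° ↑ +42°: 70 + 42 = 112°

112°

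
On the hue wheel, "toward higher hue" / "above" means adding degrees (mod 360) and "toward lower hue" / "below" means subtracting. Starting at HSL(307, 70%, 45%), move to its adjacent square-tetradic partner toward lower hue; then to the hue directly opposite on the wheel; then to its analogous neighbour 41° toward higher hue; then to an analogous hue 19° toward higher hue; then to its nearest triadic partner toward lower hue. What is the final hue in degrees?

337°

307 − 90 = 217°   (square ↓)
217 + 180 = 397 → 397 − 360 = 37°   (complement)
37 + 41 = 78°   (analog 41° ↑)
78 + 19 = 97°   (analog 19° ↑)
97 − 120 = -23 → -23 + 360 = 337°   (triadic ↓)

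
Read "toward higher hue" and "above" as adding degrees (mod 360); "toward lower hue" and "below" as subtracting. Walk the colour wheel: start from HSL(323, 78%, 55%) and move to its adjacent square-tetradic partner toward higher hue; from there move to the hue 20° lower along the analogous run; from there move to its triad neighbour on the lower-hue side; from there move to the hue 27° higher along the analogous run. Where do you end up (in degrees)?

square ↑ +90°: 323 + 90 = 413 → 413 − 360 = 53°
analog 20° ↓ −20°: 53 − 20 = 33°
triadic ↓ −120°: 33 − 120 = -87 → -87 + 360 = 273°
analog 27° ↑ +27°: 273 + 27 = 300°

300°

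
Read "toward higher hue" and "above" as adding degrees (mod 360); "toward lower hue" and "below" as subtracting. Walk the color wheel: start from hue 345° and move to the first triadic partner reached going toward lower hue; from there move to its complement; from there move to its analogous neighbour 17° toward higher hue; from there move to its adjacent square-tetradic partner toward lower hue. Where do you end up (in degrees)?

345 − 120 = 225°   (triadic ↓)
225 + 180 = 405 → 405 − 360 = 45°   (complement)
45 + 17 = 62°   (analog 17° ↑)
62 − 90 = -28 → -28 + 360 = 332°   (square ↓)

332°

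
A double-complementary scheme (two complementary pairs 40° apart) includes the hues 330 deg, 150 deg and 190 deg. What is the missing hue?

10°

A rectangular tetradic uses two complementary pairs 40° apart: offsets 0°, 40°, 180°, 220°.
Among {150°, 190°, 330°}, 330° and 150° are a 180° pair.
The remaining hue 190° needs its own complement: 190 + 180 = 370 → 370 − 360 = 10°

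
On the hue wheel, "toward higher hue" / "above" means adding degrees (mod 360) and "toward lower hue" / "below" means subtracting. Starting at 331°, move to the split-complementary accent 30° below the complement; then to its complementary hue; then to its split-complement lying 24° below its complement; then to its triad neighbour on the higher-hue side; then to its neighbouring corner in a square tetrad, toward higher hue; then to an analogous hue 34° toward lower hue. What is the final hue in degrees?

331 + 150 = 481 → 481 − 360 = 121°   (split-comp 30° ↓)
121 + 180 = 301°   (complement)
301 + 156 = 457 → 457 − 360 = 97°   (split-comp 24° ↓)
97 + 120 = 217°   (triadic ↑)
217 + 90 = 307°   (square ↑)
307 − 34 = 273°   (analog 34° ↓)

273°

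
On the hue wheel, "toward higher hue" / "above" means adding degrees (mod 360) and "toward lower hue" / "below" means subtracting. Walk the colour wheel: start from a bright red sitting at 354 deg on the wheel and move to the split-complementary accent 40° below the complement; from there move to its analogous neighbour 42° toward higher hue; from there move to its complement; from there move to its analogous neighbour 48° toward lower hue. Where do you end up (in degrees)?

308°

+140° (split-comp 40° ↓): 354 + 140 = 494 → 494 − 360 = 134°
+42° (analog 42° ↑): 134 + 42 = 176°
+180° (complement): 176 + 180 = 356°
−48° (analog 48° ↓): 356 − 48 = 308°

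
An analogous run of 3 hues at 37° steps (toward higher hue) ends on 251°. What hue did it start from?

177°

2 steps of 37° (toward higher hue) give a net shift of +74°.
Start = end − shift: 251 − 74 = 177°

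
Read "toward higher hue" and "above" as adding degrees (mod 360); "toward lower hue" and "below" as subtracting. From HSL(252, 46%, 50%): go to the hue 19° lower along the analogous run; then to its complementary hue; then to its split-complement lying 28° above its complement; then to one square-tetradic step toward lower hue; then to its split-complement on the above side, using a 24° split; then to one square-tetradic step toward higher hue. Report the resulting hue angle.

105°

analog 19° ↓ −19°: 252 − 19 = 233°
complement +180°: 233 + 180 = 413 → 413 − 360 = 53°
split-comp 28° ↑ +208°: 53 + 208 = 261°
square ↓ −90°: 261 − 90 = 171°
split-comp 24° ↑ +204°: 171 + 204 = 375 → 375 − 360 = 15°
square ↑ +90°: 15 + 90 = 105°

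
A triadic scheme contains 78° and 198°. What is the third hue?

318°

A triad spaces three hues 120° apart.
The full set is {78°, 198°, 318°}.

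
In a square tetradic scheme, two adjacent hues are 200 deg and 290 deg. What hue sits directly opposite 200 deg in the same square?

20°

A square tetradic scheme places four hues 90° apart; opposite corners are 180° apart.
200 + 180 = 380 → 380 − 360 = 20°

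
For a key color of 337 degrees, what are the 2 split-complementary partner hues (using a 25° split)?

Complement of 337 degrees: 337 + 180 = 517 → 517 − 360 = 157°
157 − 25 = 132°
157 + 25 = 182°

132° and 182°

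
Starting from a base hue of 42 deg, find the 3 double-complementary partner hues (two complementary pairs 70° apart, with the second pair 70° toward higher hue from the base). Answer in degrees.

112°, 222°, 292°

A rectangular tetradic uses two complementary pairs 70° apart: offsets 0°, 70°, 180°, 250°.
42 + 70 = 112°
42 + 180 = 222°
42 + 250 = 292°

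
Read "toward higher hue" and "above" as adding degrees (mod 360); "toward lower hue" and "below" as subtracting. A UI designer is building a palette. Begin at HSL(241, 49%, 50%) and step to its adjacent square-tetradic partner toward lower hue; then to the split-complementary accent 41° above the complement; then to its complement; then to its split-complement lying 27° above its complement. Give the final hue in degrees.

39°

square ↓ −90°: 241 − 90 = 151°
split-comp 41° ↑ +221°: 151 + 221 = 372 → 372 − 360 = 12°
complement +180°: 12 + 180 = 192°
split-comp 27° ↑ +207°: 192 + 207 = 399 → 399 − 360 = 39°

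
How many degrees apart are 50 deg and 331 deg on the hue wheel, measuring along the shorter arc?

79°

|50 − 331| = 281.
The shorter arc is 360 − 281 = 79°.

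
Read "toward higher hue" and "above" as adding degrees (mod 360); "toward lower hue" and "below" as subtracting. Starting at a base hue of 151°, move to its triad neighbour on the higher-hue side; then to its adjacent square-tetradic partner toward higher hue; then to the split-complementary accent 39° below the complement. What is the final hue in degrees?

+120° (triadic ↑): 151 + 120 = 271°
+90° (square ↑): 271 + 90 = 361 → 361 − 360 = 1°
+141° (split-comp 39° ↓): 1 + 141 = 142°

142°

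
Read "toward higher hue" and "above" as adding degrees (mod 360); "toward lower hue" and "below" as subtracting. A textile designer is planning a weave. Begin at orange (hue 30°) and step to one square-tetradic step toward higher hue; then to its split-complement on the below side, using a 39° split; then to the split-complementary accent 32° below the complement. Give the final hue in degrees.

square ↑ +90°: 30 + 90 = 120°
split-comp 39° ↓ +141°: 120 + 141 = 261°
split-comp 32° ↓ +148°: 261 + 148 = 409 → 409 − 360 = 49°

49°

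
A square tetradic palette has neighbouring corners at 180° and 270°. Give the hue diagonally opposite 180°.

A square tetradic scheme places four hues 90° apart; opposite corners are 180° apart.
180 + 180 = 360 → 360 − 360 = 0°

0°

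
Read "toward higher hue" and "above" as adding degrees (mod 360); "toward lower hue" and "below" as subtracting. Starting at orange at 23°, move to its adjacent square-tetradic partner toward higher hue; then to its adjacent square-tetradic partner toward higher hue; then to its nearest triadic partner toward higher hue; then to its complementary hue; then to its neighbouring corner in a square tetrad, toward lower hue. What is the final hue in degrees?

53°

23 + 90 = 113°   (square ↑)
113 + 90 = 203°   (square ↑)
203 + 120 = 323°   (triadic ↑)
323 + 180 = 503 → 503 − 360 = 143°   (complement)
143 − 90 = 53°   (square ↓)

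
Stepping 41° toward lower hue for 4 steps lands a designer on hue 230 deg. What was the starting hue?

4 steps of 41° (toward lower hue) give a net shift of −164°.
Start = end − shift: 230 + 164 = 394 → 394 − 360 = 34°

34°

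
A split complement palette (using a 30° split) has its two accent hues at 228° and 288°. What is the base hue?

78°

The accents sit 30° either side of the complement, so the complement is their short-arc midpoint on the wheel.
Short-arc midpoint of 228° and 288°: 258°.
Base is 180° from the complement: 258 − 180 = 78°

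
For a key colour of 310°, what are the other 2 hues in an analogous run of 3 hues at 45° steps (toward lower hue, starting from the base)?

265° and 220°

310 − 45 = 265°
310 − 90 = 220°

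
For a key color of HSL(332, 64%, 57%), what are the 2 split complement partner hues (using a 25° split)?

Complement of 332°: 332 + 180 = 512 → 512 − 360 = 152°
152 − 25 = 127°
152 + 25 = 177°

127° and 177°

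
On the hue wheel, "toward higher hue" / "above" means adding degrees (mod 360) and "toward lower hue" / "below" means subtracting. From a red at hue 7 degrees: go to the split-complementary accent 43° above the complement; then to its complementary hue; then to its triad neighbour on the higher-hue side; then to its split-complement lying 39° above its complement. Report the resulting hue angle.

split-comp 43° ↑ +223°: 7 + 223 = 230°
complement +180°: 230 + 180 = 410 → 410 − 360 = 50°
triadic ↑ +120°: 50 + 120 = 170°
split-comp 39° ↑ +219°: 170 + 219 = 389 → 389 − 360 = 29°

29°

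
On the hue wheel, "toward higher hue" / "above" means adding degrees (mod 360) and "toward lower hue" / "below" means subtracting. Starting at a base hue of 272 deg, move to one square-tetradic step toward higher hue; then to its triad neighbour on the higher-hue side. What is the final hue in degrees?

122°

square ↑ +90°: 272 + 90 = 362 → 362 − 360 = 2°
triadic ↑ +120°: 2 + 120 = 122°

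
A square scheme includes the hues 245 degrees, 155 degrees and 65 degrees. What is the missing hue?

335°

A square tetradic scheme places four hues every 90°.
The full set through 65° is {65°, 155°, 245°, 335°}.
Given {65°, 155°, 245°}, the missing hue is 335°.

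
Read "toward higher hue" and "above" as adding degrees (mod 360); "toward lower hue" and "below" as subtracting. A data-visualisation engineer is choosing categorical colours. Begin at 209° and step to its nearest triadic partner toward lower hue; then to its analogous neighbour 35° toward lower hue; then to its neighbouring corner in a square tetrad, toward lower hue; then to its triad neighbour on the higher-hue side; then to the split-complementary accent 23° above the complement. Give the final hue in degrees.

287°

209 − 120 = 89°   (triadic ↓)
89 − 35 = 54°   (analog 35° ↓)
54 − 90 = -36 → -36 + 360 = 324°   (square ↓)
324 + 120 = 444 → 444 − 360 = 84°   (triadic ↑)
84 + 203 = 287°   (split-comp 23° ↑)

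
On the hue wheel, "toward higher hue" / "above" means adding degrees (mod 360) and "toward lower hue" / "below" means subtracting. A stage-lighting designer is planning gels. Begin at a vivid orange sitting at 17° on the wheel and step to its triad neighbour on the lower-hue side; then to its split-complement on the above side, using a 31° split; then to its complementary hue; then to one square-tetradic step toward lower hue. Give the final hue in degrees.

17 − 120 = -103 → -103 + 360 = 257°   (triadic ↓)
257 + 211 = 468 → 468 − 360 = 108°   (split-comp 31° ↑)
108 + 180 = 288°   (complement)
288 − 90 = 198°   (square ↓)

198°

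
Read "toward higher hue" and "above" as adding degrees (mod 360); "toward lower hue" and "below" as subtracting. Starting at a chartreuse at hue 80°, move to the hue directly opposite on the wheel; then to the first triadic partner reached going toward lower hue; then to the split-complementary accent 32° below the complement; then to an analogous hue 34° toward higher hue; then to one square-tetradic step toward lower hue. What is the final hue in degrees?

+180° (complement): 80 + 180 = 260°
−120° (triadic ↓): 260 − 120 = 140°
+148° (split-comp 32° ↓): 140 + 148 = 288°
+34° (analog 34° ↑): 288 + 34 = 322°
−90° (square ↓): 322 − 90 = 232°

232°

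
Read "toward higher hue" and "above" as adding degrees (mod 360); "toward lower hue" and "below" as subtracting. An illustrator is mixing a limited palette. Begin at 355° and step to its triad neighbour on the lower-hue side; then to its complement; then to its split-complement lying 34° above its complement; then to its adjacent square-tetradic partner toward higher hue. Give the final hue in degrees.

359°

355 − 120 = 235°   (triadic ↓)
235 + 180 = 415 → 415 − 360 = 55°   (complement)
55 + 214 = 269°   (split-comp 34° ↑)
269 + 90 = 359°   (square ↑)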